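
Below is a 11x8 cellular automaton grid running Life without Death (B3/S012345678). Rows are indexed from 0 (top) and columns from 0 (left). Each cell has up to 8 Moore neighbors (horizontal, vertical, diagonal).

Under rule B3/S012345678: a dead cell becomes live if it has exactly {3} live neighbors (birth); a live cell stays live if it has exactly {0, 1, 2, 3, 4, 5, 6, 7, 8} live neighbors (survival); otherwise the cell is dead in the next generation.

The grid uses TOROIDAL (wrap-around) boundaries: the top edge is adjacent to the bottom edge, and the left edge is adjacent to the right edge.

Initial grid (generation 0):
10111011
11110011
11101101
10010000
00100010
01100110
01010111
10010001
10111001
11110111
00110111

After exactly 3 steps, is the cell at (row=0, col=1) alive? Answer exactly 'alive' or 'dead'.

Answer: dead

Derivation:
Simulating step by step:
Generation 0 (given above): 51 live cells
Generation 1: 62 live cells
10111011
11110011
11101101
10011110
00110111
11111110
01010111
10010101
10111101
11110111
00110111
Generation 2: 62 live cells
10111011
11110011
11101101
10011110
00110111
11111110
01010111
10010101
10111101
11110111
00110111
Generation 3: 62 live cells
10111011
11110011
11101101
10011110
00110111
11111110
01010111
10010101
10111101
11110111
00110111

Cell (0,1) at generation 3: 0 -> dead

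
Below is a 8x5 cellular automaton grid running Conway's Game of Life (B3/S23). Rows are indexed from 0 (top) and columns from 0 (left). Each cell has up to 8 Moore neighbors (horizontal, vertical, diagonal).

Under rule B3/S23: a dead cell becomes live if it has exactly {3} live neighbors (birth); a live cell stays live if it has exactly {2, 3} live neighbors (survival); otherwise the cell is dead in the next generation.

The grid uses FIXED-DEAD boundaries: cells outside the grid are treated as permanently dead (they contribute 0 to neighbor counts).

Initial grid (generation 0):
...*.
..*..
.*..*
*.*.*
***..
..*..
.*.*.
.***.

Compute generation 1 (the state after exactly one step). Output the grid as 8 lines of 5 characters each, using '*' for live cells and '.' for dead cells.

Simulating step by step:
Generation 0 (given above): 16 live cells
Generation 1: 14 live cells
(generation 1 grid is the final answer)

Answer: .....
..**.
.**..
*.*..
*.*..
*..*.
.*.*.
.*.*.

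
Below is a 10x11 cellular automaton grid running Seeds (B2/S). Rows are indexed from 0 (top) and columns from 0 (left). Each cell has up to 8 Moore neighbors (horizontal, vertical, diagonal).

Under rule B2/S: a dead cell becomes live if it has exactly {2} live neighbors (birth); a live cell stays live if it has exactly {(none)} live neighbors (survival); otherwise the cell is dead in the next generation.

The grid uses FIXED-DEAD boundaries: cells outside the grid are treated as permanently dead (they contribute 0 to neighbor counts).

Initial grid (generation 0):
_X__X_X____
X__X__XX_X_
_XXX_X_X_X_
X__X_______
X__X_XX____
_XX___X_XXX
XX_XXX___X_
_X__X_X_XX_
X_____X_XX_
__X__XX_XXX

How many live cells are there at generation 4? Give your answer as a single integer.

Simulating step by step:
Generation 0 (given above): 47 live cells
Generation 1: 14 live cells
X_XX____X__
__________X
__________X
_______XX__
________X_X
___________
___________
___________
__XXX______
_X_________
Generation 2: 13 live cells
_X_______X_
_XXX_______
_______XX__
__________X
___________
_________X_
___________
__X_X______
_X_________
____X______
Generation 3: 19 live cells
X__X_______
X______X_X_
_X_X_____X_
_______XXX_
_________XX
___________
___X_______
_X_X_______
__X_XX_____
___________
Generation 4: 18 live cells
_X______X__
___XX_____X
X_X___X____
__X________
_______X___
_________XX
____X______
_____X_____
_X_________
___XXX_____
Population at generation 4: 18

Answer: 18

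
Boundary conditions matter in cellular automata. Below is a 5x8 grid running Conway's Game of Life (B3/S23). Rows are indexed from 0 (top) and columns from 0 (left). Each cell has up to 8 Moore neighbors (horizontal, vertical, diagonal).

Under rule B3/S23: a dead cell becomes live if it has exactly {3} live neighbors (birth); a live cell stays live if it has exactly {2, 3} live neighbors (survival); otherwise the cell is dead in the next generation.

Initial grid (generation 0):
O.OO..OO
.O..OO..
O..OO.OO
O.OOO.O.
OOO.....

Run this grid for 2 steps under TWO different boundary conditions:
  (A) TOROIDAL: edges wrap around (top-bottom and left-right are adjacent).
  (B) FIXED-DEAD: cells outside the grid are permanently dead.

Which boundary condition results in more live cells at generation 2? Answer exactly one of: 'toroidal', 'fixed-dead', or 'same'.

Under TOROIDAL boundary, generation 2:
...O...O
O...O...
.....O.O
....O.O.
........
Population = 8

Under FIXED-DEAD boundary, generation 2:
OOOOOO..
O..OO..O
O....OOO
O....OOO
.O......
Population = 19

Comparison: toroidal=8, fixed-dead=19 -> fixed-dead

Answer: fixed-dead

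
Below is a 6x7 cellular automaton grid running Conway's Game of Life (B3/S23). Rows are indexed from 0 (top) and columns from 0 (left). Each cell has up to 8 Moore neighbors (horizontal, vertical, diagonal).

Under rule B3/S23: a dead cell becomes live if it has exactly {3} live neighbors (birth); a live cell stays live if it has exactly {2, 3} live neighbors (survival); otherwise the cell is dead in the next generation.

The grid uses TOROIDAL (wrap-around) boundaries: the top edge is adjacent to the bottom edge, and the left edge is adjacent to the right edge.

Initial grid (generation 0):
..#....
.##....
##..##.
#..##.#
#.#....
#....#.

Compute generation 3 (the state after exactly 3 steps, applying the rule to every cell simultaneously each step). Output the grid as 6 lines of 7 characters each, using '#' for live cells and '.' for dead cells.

Answer: ##.....
#...#..
##..##.
###...#
#.#....
##....#

Derivation:
Simulating step by step:
Generation 0 (given above): 15 live cells
Generation 1: 14 live cells
..#....
#.##...
....##.
..###..
#..###.
......#
Generation 2: 18 live cells
.###...
.####..
.#...#.
..#...#
..#..##
...####
Generation 3: 17 live cells
(generation 3 grid is the final answer)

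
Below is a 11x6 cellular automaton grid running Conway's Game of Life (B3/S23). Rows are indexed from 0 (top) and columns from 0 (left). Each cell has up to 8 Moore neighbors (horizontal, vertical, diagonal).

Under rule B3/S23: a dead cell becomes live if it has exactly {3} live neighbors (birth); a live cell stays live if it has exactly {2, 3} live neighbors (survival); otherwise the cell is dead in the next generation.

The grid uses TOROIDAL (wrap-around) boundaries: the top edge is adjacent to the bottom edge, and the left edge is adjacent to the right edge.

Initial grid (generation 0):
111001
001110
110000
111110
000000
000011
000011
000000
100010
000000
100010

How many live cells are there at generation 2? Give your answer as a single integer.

Answer: 20

Derivation:
Simulating step by step:
Generation 0 (given above): 22 live cells
Generation 1: 18 live cells
101000
000110
100000
101101
111000
000011
000011
000010
000000
000000
100000
Generation 2: 20 live cells
010101
010101
111000
001101
001000
010110
000100
000011
000000
000000
010000
Population at generation 2: 20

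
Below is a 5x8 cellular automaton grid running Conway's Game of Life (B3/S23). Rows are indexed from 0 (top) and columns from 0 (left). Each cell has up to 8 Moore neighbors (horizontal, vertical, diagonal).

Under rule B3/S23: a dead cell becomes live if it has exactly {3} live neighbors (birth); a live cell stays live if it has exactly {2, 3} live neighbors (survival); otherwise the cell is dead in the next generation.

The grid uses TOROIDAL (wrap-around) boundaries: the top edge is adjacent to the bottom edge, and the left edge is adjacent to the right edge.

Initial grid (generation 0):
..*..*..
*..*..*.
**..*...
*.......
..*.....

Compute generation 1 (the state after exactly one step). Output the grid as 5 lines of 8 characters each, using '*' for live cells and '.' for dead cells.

Answer: .***....
*.****.*
**......
*.......
.*......

Derivation:
Simulating step by step:
Generation 0 (given above): 10 live cells
Generation 1: 13 live cells
(generation 1 grid is the final answer)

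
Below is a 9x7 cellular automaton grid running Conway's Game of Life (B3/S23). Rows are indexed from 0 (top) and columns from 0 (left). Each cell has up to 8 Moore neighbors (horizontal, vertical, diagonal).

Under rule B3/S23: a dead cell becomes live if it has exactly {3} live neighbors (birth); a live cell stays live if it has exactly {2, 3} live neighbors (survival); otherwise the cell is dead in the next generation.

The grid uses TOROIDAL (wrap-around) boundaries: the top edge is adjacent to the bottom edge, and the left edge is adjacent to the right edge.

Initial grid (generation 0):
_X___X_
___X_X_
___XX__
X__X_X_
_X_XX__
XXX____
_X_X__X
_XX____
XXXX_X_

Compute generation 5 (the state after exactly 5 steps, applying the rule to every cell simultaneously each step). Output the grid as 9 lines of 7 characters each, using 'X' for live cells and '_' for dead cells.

Answer: __X_X__
_______
X______
____X__
__XXX__
___X___
XX_____
XXXX_X_
X_XXXX_

Derivation:
Simulating step by step:
Generation 0 (given above): 25 live cells
Generation 1: 23 live cells
XX_X_X_
__XX_X_
__XX_XX
_____X_
___XX_X
____X__
___X___
____X_X
X__XX_X
Generation 2: 23 live cells
XX___X_
X____X_
__XX_XX
__X____
___XX__
____XX_
___XXX_
X___X_X
_XXX___
Generation 3: 24 live cells
X___X__
X_X__X_
_XXXXXX
__X__X_
___XXX_
_______
___X___
XX____X
__XXXX_
Generation 4: 18 live cells
__X____
X_X____
X______
_X_____
___XXX_
___X___
X______
XX___XX
__XXXX_
Generation 5: 20 live cells
(generation 5 grid is the final answer)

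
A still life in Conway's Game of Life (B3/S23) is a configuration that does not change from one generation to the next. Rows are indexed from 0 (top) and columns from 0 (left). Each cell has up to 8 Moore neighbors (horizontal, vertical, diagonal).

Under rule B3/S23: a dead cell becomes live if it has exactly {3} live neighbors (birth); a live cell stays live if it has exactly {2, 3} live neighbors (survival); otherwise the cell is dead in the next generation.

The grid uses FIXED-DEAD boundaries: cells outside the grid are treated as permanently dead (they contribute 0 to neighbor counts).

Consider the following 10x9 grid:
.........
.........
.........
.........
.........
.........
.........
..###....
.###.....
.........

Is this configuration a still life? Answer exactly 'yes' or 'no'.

Compute generation 1 and compare to generation 0 (given above):
Generation 1:
.........
.........
.........
.........
.........
.........
...#.....
.#..#....
.#..#....
..#......
Cell (6,3) differs: gen0=0 vs gen1=1 -> NOT a still life.

Answer: no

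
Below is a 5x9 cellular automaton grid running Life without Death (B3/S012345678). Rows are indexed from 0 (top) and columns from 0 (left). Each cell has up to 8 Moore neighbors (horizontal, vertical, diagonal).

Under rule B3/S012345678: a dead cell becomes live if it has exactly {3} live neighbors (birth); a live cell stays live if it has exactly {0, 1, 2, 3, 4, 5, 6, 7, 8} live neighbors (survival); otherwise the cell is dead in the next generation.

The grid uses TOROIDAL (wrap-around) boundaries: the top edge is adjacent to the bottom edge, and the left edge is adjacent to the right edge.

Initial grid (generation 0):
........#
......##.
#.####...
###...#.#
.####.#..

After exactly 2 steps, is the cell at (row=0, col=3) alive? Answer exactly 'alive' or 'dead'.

Answer: alive

Derivation:
Simulating step by step:
Generation 0 (given above): 18 live cells
Generation 1: 29 live cells
..##.##.#
...######
#.####...
###...###
.######.#
Generation 2: 32 live cells
.###.##.#
##.######
#.####...
###...###
.######.#

Cell (0,3) at generation 2: 1 -> alive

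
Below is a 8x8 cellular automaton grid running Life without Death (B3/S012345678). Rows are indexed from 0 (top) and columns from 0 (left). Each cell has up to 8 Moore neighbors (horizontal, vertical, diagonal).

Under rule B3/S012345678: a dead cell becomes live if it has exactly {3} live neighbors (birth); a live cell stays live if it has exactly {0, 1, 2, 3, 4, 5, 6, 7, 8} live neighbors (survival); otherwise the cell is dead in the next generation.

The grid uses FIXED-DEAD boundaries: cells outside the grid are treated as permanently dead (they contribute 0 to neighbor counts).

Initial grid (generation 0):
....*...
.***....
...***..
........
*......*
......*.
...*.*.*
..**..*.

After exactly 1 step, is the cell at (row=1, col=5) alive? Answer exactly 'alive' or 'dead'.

Simulating step by step:
Generation 0 (given above): 16 live cells
Generation 1: 24 live cells
..***...
.***.*..
...***..
....*...
*......*
......**
..****.*
..***.*.

Cell (1,5) at generation 1: 1 -> alive

Answer: alive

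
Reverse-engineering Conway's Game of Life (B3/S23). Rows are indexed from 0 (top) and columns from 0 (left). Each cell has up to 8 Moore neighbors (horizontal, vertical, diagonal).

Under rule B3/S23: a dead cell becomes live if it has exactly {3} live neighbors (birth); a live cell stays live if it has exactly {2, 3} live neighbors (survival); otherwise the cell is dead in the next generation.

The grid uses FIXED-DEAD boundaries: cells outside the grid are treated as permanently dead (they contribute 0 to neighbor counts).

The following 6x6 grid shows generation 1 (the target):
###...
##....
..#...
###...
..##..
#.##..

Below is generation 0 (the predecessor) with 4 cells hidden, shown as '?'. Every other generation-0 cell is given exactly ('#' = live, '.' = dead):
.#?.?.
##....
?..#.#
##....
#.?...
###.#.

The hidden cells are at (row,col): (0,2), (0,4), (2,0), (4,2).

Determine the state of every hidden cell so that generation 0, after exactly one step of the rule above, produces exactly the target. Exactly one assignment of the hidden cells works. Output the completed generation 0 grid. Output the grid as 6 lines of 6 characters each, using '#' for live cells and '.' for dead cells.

Answer: .##...
##....
...#.#
##....
#.#...
###.#.

Derivation:
Hidden generation-0 cells (in order): (0,2), (0,4), (2,0), (4,2).
A hidden cell only influences target cells in its own 3x3 neighborhood. Try each of the 2^4 = 16 assignments, step the completed generation 0 forward once under B3/S23, and compare with the target:
  (0,2)=. (0,4)=. (2,0)=. (4,2)=. -> step gives (0,2)='.' but target has '#' -> reject
  (0,2)=. (0,4)=. (2,0)=. (4,2)=# -> step gives (0,2)='.' but target has '#' -> reject
  (0,2)=. (0,4)=. (2,0)=# (4,2)=. -> step gives (0,2)='.' but target has '#' -> reject
  (0,2)=. (0,4)=. (2,0)=# (4,2)=# -> step gives (0,2)='.' but target has '#' -> reject
  (0,2)=. (0,4)=# (2,0)=. (4,2)=. -> step gives (0,2)='.' but target has '#' -> reject
  (0,2)=. (0,4)=# (2,0)=. (4,2)=# -> step gives (0,2)='.' but target has '#' -> reject
  (0,2)=. (0,4)=# (2,0)=# (4,2)=. -> step gives (0,2)='.' but target has '#' -> reject
  (0,2)=. (0,4)=# (2,0)=# (4,2)=# -> step gives (0,2)='.' but target has '#' -> reject
  (0,2)=# (0,4)=. (2,0)=. (4,2)=. -> step gives (3,2)='.' but target has '#' -> reject
  (0,2)=# (0,4)=. (2,0)=. (4,2)=# -> step reproduces the target at every cell -> ACCEPT
  (0,2)=# (0,4)=. (2,0)=# (4,2)=. -> step gives (1,1)='.' but target has '#' -> reject
  (0,2)=# (0,4)=. (2,0)=# (4,2)=# -> step gives (1,1)='.' but target has '#' -> reject
  (0,2)=# (0,4)=# (2,0)=. (4,2)=. -> step gives (1,3)='#' but target has '.' -> reject
  (0,2)=# (0,4)=# (2,0)=. (4,2)=# -> step gives (1,3)='#' but target has '.' -> reject
  (0,2)=# (0,4)=# (2,0)=# (4,2)=. -> step gives (1,1)='.' but target has '#' -> reject
  (0,2)=# (0,4)=# (2,0)=# (4,2)=# -> step gives (1,1)='.' but target has '#' -> reject
Unique solution: (0,2)=live, (0,4)=dead, (2,0)=dead, (4,2)=live.
Check: live-neighbor counts of every cell in the completed generation 0:
332100
234221
443020
233221
473311
242301
Applying B3/S23 to generation 0 with these counts gives:
###...
##....
..#...
###...
..##..
#.##..
which matches the target exactly.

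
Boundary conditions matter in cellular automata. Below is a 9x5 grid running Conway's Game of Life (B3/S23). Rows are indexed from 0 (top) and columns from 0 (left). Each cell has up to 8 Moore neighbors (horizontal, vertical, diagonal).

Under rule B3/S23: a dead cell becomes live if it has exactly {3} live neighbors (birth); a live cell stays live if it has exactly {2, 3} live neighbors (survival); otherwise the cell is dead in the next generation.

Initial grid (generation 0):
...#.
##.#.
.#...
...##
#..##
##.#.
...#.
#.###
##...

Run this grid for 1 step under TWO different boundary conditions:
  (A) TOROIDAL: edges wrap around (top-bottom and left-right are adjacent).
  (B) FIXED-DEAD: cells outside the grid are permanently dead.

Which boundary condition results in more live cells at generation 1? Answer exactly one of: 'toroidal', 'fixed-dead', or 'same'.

Answer: fixed-dead

Derivation:
Under TOROIDAL boundary, generation 1:
.....
##..#
.#.#.
..##.
.#...
##.#.
.....
#.##.
##...
Population = 16

Under FIXED-DEAD boundary, generation 1:
..#..
##...
##.##
..###
##...
##.#.
#....
#.###
####.
Population = 24

Comparison: toroidal=16, fixed-dead=24 -> fixed-dead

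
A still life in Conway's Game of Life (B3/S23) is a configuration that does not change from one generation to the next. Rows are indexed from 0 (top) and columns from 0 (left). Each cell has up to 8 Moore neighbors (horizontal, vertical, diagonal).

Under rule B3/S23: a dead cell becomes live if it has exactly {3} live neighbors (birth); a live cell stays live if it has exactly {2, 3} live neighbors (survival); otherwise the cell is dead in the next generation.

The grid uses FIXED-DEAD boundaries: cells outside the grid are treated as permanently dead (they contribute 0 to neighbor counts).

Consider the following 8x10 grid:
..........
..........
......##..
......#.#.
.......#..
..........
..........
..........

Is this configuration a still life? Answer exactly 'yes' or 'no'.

Compute generation 1 and compare to generation 0 (given above):
Generation 1:
..........
..........
......##..
......#.#.
.......#..
..........
..........
..........
The grids are IDENTICAL -> still life.

Answer: yes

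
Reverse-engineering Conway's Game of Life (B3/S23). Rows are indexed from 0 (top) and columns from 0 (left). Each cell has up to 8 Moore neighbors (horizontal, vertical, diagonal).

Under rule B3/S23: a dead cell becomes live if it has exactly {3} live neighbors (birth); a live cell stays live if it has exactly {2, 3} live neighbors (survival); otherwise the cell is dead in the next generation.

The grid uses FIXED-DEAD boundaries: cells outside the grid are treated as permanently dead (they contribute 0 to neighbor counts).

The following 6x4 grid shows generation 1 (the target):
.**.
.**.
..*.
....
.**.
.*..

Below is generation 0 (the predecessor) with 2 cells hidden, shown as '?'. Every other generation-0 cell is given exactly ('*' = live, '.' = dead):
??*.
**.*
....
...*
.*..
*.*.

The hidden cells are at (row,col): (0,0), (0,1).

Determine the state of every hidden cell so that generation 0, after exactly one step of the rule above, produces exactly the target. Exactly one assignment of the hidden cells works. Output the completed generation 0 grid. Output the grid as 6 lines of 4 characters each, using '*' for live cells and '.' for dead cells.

Hidden generation-0 cells (in order): (0,0), (0,1).
A hidden cell only influences target cells in its own 3x3 neighborhood. Try each of the 2^2 = 4 assignments, step the completed generation 0 forward once under B3/S23, and compare with the target:
  (0,0)=. (0,1)=. -> step reproduces the target at every cell -> ACCEPT
  (0,0)=. (0,1)=* -> step gives (0,0)='*' but target has '.' -> reject
  (0,0)=* (0,1)=. -> step gives (0,0)='*' but target has '.' -> reject
  (0,0)=* (0,1)=* -> step gives (0,0)='*' but target has '.' -> reject
Unique solution: (0,0)=dead, (0,1)=dead.
Check: live-neighbor counts of every cell in the completed generation 0:
2322
1231
2232
1120
2232
1311
Applying B3/S23 to generation 0 with these counts gives:
.**.
.**.
..*.
....
.**.
.*..
which matches the target exactly.

Answer: ..*.
**.*
....
...*
.*..
*.*.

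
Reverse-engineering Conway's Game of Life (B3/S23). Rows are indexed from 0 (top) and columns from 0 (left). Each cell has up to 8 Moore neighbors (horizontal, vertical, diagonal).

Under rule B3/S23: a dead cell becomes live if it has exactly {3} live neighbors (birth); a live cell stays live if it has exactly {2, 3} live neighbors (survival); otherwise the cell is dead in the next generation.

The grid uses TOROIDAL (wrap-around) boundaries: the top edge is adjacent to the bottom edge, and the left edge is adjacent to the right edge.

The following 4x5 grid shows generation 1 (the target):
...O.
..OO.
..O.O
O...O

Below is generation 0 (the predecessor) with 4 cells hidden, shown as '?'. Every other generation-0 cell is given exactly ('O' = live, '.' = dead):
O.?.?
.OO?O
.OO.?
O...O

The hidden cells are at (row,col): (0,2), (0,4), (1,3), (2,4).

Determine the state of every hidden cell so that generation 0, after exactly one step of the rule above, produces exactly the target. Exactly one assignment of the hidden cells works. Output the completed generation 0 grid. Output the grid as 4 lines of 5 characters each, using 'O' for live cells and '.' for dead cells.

Answer: O....
.OO.O
.OO..
O...O

Derivation:
Hidden generation-0 cells (in order): (0,2), (0,4), (1,3), (2,4).
A hidden cell only influences target cells in its own 3x3 neighborhood. Try each of the 2^4 = 16 assignments, step the completed generation 0 forward once under B3/S23, and compare with the target:
  (0,2)=. (0,4)=. (1,3)=. (2,4)=. -> step reproduces the target at every cell -> ACCEPT
  (0,2)=. (0,4)=. (1,3)=. (2,4)=O -> step gives (1,3)='.' but target has 'O' -> reject
  (0,2)=. (0,4)=. (1,3)=O (2,4)=. -> step gives (0,2)='O' but target has '.' -> reject
  (0,2)=. (0,4)=. (1,3)=O (2,4)=O -> step gives (0,2)='O' but target has '.' -> reject
  (0,2)=. (0,4)=O (1,3)=. (2,4)=. -> step gives (0,3)='.' but target has 'O' -> reject
  (0,2)=. (0,4)=O (1,3)=. (2,4)=O -> step gives (0,3)='.' but target has 'O' -> reject
  (0,2)=. (0,4)=O (1,3)=O (2,4)=. -> step gives (0,2)='O' but target has '.' -> reject
  (0,2)=. (0,4)=O (1,3)=O (2,4)=O -> step gives (0,2)='O' but target has '.' -> reject
  (0,2)=O (0,4)=. (1,3)=. (2,4)=. -> step gives (0,2)='O' but target has '.' -> reject
  (0,2)=O (0,4)=. (1,3)=. (2,4)=O -> step gives (0,2)='O' but target has '.' -> reject
  (0,2)=O (0,4)=. (1,3)=O (2,4)=. -> step gives (0,2)='O' but target has '.' -> reject
  (0,2)=O (0,4)=. (1,3)=O (2,4)=O -> step gives (0,2)='O' but target has '.' -> reject
  (0,2)=O (0,4)=O (1,3)=. (2,4)=. -> step gives (0,2)='O' but target has '.' -> reject
  (0,2)=O (0,4)=O (1,3)=. (2,4)=O -> step gives (0,2)='O' but target has '.' -> reject
  (0,2)=O (0,4)=O (1,3)=O (2,4)=. -> step gives (0,2)='O' but target has '.' -> reject
  (0,2)=O (0,4)=O (1,3)=O (2,4)=O -> step gives (0,2)='O' but target has '.' -> reject
Unique solution: (0,2)=dead, (0,4)=dead, (1,3)=dead, (2,4)=dead.
Check: live-neighbor counts of every cell in the completed generation 0:
44234
44331
54343
34222
Applying B3/S23 to generation 0 with these counts gives:
...O.
..OO.
..O.O
O...O
which matches the target exactly.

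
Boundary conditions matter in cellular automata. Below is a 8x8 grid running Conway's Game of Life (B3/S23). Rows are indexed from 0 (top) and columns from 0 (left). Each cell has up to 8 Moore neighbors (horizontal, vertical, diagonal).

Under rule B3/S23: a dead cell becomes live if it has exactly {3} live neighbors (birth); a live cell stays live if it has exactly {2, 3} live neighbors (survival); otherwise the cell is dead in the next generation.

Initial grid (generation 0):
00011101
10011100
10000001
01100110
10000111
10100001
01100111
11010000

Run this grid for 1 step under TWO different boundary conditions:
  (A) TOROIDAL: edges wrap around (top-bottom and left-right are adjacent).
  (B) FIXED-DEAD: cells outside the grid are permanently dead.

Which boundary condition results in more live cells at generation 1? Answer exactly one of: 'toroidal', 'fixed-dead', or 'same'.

Answer: fixed-dead

Derivation:
Under TOROIDAL boundary, generation 1:
01000111
10010100
10110001
01000100
00100100
00100000
00010010
01010000
Population = 20

Under FIXED-DEAD boundary, generation 1:
00010110
00010100
10110000
11000100
10100101
10100000
00010011
11000010
Population = 23

Comparison: toroidal=20, fixed-dead=23 -> fixed-dead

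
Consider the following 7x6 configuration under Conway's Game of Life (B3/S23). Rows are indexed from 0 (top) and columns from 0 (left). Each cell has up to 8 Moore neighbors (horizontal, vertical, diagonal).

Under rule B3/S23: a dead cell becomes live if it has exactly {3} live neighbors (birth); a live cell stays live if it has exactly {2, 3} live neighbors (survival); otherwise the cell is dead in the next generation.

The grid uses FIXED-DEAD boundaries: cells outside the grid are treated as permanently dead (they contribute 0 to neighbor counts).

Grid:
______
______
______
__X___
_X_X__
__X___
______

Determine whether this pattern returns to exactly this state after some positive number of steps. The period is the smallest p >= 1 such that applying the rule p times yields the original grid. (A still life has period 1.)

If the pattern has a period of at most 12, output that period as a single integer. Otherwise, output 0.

Simulating and comparing each generation to the original:
Gen 0 (original, given above): 4 live cells
Gen 1: 4 live cells, MATCHES original -> period = 1

Answer: 1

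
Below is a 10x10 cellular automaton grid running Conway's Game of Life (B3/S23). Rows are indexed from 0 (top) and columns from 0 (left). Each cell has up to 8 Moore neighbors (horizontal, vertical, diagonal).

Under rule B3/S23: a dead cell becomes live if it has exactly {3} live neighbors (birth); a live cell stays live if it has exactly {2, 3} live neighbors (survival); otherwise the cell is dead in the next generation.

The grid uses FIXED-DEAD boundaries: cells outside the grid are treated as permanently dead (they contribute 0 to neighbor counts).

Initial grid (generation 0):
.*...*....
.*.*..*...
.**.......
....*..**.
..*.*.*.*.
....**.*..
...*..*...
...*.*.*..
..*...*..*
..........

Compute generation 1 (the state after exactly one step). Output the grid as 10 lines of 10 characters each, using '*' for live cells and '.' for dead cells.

Simulating step by step:
Generation 0 (given above): 25 live cells
Generation 1: 25 live cells
(generation 1 grid is the final answer)

Answer: ..*.......
**........
.***...*..
.**..*.**.
....*.*.*.
....*..*..
...*...*..
..****.*..
......*...
..........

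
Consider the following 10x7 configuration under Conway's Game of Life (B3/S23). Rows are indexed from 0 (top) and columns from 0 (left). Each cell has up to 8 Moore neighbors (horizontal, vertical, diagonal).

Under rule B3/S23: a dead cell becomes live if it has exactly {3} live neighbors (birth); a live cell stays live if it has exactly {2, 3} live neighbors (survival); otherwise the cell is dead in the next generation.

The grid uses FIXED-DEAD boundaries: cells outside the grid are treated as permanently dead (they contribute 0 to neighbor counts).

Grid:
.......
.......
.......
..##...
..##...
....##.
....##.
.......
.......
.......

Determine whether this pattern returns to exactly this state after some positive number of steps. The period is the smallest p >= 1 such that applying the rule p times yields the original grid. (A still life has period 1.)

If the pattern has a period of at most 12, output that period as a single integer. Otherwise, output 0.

Answer: 2

Derivation:
Simulating and comparing each generation to the original:
Gen 0 (original, given above): 8 live cells
Gen 1: 6 live cells, differs from original
Gen 2: 8 live cells, MATCHES original -> period = 2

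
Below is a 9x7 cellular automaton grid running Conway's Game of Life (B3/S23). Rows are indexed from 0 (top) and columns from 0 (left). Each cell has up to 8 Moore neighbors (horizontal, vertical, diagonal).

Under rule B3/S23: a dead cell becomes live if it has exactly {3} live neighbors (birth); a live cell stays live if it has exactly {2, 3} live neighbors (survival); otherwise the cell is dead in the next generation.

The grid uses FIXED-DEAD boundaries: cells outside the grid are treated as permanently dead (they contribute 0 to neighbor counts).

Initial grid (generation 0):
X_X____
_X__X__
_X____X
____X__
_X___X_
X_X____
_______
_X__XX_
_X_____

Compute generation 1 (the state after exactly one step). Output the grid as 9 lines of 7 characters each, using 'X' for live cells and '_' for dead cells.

Answer: _X_____
XXX____
_____X_
_____X_
_X_____
_X_____
_X_____
_______
_______

Derivation:
Simulating step by step:
Generation 0 (given above): 15 live cells
Generation 1: 9 live cells
(generation 1 grid is the final answer)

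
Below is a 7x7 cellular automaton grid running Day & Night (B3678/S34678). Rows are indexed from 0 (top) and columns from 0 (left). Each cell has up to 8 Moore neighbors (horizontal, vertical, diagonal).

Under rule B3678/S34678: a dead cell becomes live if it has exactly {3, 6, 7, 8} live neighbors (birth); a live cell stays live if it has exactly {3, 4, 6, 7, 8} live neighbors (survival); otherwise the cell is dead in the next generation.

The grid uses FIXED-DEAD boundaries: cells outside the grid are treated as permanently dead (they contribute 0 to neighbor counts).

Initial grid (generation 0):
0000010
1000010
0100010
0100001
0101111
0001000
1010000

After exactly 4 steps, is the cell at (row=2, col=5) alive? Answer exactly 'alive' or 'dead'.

Answer: dead

Derivation:
Simulating step by step:
Generation 0 (given above): 15 live cells
Generation 1: 11 live cells
0000000
0000101
1000001
1000001
0000110
0101010
0000000
Generation 2: 4 live cells
0000000
0000010
0000000
0000000
0000111
0000000
0000000
Generation 3: 2 live cells
0000000
0000000
0000000
0000010
0000000
0000010
0000000
Generation 4: 0 live cells
0000000
0000000
0000000
0000000
0000000
0000000
0000000

Cell (2,5) at generation 4: 0 -> dead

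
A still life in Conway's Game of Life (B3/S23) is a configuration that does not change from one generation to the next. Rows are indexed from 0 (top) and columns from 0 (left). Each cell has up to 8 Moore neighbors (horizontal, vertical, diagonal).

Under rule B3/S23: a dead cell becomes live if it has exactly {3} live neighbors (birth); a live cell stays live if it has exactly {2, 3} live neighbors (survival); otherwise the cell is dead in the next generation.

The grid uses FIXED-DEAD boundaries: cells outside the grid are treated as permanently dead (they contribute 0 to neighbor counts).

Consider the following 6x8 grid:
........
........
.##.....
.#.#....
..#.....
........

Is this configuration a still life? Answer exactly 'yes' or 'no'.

Compute generation 1 and compare to generation 0 (given above):
Generation 1:
........
........
.##.....
.#.#....
..#.....
........
The grids are IDENTICAL -> still life.

Answer: yes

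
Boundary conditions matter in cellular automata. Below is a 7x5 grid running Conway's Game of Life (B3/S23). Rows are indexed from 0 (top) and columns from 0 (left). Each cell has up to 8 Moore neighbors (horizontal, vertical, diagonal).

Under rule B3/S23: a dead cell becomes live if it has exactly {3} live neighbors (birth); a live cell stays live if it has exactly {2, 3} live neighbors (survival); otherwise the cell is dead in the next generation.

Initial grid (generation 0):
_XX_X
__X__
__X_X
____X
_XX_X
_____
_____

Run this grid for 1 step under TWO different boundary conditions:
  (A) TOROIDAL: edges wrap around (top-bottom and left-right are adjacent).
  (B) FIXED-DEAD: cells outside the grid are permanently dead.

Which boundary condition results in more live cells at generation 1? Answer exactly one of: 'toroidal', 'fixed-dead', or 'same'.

Answer: toroidal

Derivation:
Under TOROIDAL boundary, generation 1:
_XXX_
X_X__
_____
_XX_X
X__X_
_____
_____
Population = 10

Under FIXED-DEAD boundary, generation 1:
_XXX_
__X__
_____
_XX_X
___X_
_____
_____
Population = 8

Comparison: toroidal=10, fixed-dead=8 -> toroidal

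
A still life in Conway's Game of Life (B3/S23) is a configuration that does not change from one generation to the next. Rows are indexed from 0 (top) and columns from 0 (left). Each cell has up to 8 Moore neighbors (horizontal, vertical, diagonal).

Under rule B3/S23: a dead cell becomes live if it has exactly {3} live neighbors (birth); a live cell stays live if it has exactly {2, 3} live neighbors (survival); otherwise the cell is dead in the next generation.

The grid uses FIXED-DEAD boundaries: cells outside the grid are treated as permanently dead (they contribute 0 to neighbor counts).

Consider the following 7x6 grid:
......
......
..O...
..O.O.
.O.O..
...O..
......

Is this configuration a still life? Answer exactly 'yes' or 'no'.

Compute generation 1 and compare to generation 0 (given above):
Generation 1:
......
......
...O..
.OO...
...OO.
..O...
......
Cell (2,2) differs: gen0=1 vs gen1=0 -> NOT a still life.

Answer: no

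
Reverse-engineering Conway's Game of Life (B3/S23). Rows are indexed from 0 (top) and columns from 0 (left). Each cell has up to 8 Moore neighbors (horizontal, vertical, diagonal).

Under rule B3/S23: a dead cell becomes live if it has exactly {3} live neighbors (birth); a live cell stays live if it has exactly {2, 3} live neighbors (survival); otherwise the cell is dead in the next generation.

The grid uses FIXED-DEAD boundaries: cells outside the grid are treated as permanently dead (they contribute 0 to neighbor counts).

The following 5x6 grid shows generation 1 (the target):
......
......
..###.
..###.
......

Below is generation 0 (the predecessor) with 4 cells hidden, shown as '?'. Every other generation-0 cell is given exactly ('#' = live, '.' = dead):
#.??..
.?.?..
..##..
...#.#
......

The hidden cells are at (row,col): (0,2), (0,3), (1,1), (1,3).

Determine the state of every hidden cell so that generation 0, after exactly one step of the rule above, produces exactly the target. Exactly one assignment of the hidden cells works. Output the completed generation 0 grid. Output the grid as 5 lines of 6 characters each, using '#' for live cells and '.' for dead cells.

Hidden generation-0 cells (in order): (0,2), (0,3), (1,1), (1,3).
A hidden cell only influences target cells in its own 3x3 neighborhood. Try each of the 2^4 = 16 assignments, step the completed generation 0 forward once under B3/S23, and compare with the target:
  (0,2)=. (0,3)=. (1,1)=. (1,3)=. -> step reproduces the target at every cell -> ACCEPT
  (0,2)=. (0,3)=. (1,1)=. (1,3)=# -> step gives (1,2)='#' but target has '.' -> reject
  (0,2)=. (0,3)=. (1,1)=# (1,3)=. -> step gives (1,1)='#' but target has '.' -> reject
  (0,2)=. (0,3)=. (1,1)=# (1,3)=# -> step gives (1,1)='#' but target has '.' -> reject
  (0,2)=. (0,3)=# (1,1)=. (1,3)=. -> step gives (1,2)='#' but target has '.' -> reject
  (0,2)=. (0,3)=# (1,1)=. (1,3)=# -> step gives (1,3)='#' but target has '.' -> reject
  (0,2)=. (0,3)=# (1,1)=# (1,3)=. -> step gives (1,1)='#' but target has '.' -> reject
  (0,2)=. (0,3)=# (1,1)=# (1,3)=# -> step gives (0,2)='#' but target has '.' -> reject
  (0,2)=# (0,3)=. (1,1)=. (1,3)=. -> step gives (1,1)='#' but target has '.' -> reject
  (0,2)=# (0,3)=. (1,1)=. (1,3)=# -> step gives (1,1)='#' but target has '.' -> reject
  (0,2)=# (0,3)=. (1,1)=# (1,3)=. -> step gives (0,1)='#' but target has '.' -> reject
  (0,2)=# (0,3)=. (1,1)=# (1,3)=# -> step gives (0,1)='#' but target has '.' -> reject
  (0,2)=# (0,3)=# (1,1)=. (1,3)=. -> step gives (1,1)='#' but target has '.' -> reject
  (0,2)=# (0,3)=# (1,1)=. (1,3)=# -> step gives (0,2)='#' but target has '.' -> reject
  (0,2)=# (0,3)=# (1,1)=# (1,3)=. -> step gives (0,1)='#' but target has '.' -> reject
  (0,2)=# (0,3)=# (1,1)=# (1,3)=# -> step gives (0,1)='#' but target has '.' -> reject
Unique solution: (0,2)=dead, (0,3)=dead, (1,1)=dead, (1,3)=dead.
Check: live-neighbor counts of every cell in the completed generation 0:
010000
122210
012231
013230
001121
Applying B3/S23 to generation 0 with these counts gives:
......
......
..###.
..###.
......
which matches the target exactly.

Answer: #.....
......
..##..
...#.#
......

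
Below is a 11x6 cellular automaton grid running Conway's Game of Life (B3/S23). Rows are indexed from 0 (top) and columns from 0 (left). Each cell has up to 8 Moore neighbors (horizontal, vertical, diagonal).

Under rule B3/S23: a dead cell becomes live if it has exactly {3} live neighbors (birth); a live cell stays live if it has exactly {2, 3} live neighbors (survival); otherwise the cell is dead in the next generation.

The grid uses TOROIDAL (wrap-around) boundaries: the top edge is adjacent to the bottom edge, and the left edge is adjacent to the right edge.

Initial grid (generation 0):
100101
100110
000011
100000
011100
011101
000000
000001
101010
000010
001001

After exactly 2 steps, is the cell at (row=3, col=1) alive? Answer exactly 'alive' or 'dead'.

Answer: alive

Derivation:
Simulating step by step:
Generation 0 (given above): 23 live cells
Generation 1: 32 live cells
111100
100100
100110
111111
000110
110110
101010
000001
000110
010010
100101
Generation 2: 17 live cells
000100
100000
000000
110000
000000
110000
101010
000001
000111
101000
000101

Cell (3,1) at generation 2: 1 -> alive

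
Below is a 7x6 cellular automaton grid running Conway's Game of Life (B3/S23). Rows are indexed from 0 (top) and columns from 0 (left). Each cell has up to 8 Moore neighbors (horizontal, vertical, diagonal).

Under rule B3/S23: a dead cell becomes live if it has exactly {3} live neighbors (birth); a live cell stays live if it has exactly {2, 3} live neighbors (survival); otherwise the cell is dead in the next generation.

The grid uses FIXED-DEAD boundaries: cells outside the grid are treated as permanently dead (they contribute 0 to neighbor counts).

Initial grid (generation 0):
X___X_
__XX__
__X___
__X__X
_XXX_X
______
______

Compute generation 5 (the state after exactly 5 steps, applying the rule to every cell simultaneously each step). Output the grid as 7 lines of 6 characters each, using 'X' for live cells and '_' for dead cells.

Simulating step by step:
Generation 0 (given above): 11 live cells
Generation 1: 12 live cells
___X__
_XXX__
_XX___
____X_
_XXXX_
__X___
______
Generation 2: 10 live cells
___X__
_X_X__
_X____
____X_
_XX_X_
_XX___
______
Generation 3: 10 live cells
__X___
______
__X___
_XXX__
_XX___
_XXX__
______
Generation 4: 8 live cells
______
______
_XXX__
___X__
X_____
_X_X__
__X___
Generation 5: 9 live cells
(generation 5 grid is the final answer)

Answer: ______
__X___
__XX__
_X_X__
__X___
_XX___
__X___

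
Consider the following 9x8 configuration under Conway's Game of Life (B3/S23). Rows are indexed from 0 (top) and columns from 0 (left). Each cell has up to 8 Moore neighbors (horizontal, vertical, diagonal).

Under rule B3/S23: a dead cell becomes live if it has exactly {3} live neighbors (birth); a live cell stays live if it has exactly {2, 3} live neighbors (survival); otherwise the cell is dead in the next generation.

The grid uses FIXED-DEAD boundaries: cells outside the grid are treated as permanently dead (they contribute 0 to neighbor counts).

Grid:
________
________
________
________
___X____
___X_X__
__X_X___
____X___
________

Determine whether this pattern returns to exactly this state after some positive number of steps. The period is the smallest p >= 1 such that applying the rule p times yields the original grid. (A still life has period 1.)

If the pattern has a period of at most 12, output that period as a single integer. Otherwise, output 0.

Answer: 2

Derivation:
Simulating and comparing each generation to the original:
Gen 0 (original, given above): 6 live cells
Gen 1: 6 live cells, differs from original
Gen 2: 6 live cells, MATCHES original -> period = 2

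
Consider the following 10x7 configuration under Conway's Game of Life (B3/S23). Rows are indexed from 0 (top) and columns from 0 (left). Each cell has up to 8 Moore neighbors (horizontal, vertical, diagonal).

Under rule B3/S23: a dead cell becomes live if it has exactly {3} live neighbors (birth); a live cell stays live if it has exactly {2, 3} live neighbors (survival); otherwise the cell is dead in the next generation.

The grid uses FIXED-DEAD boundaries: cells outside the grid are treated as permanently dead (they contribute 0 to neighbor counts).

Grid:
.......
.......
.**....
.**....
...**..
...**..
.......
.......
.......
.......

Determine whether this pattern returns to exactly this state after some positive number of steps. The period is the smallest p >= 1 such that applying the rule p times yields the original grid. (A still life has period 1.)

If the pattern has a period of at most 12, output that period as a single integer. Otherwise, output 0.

Simulating and comparing each generation to the original:
Gen 0 (original, given above): 8 live cells
Gen 1: 6 live cells, differs from original
Gen 2: 8 live cells, MATCHES original -> period = 2

Answer: 2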